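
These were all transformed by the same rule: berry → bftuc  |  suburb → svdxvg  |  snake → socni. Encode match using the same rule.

mbvfl

Letter i (0-indexed) is shifted by i+0, so successive shifts are 0, 1, 2, ….
On match: m+0=m, a+1=b, t+2=v, c+3=f, h+4=l.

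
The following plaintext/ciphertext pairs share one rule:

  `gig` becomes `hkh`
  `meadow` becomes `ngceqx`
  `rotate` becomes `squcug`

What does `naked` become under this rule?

Two shifts are in play — +2 for a/e/i/o/u, +1 for every other letter.
Applying it to naked: n(cons)+1=o, a(vowel)+2=c, k(cons)+1=l, e(vowel)+2=g, d(cons)+1=e.

oclge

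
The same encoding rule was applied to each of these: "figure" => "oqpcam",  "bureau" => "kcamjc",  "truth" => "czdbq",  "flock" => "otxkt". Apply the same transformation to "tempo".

cmvxx

Shifts by position in figure: pos 0: f→o (+9), pos 1: i→q (+8), pos 2: g→p (+9), pos 3: u→c (+8) — repeating every 2. A repeating key of period 2 is used — shifts +9, +8 over and over.
On tempo: t+9=c, e+8=m, m+9=v, p+8=x, o+9=x.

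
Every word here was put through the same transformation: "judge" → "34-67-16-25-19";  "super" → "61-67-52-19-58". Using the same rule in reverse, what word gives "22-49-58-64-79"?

forty

Each letter becomes 3×(its alphabet position, a=1..z=26) + 4.
Reversing it on 22-49-58-64-79: 22→(22−4)÷3=6=f, 49→(49−4)÷3=15=o, 58→(58−4)÷3=18=r, 64→(64−4)÷3=20=t, 79→(79−4)÷3=25=y.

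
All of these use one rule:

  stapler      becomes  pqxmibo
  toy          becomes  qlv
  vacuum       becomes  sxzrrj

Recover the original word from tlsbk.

woven

This is a Caesar cipher with shift 23.
Decoding tlsbk: t−23=w, l−23=o, s−23=v, b−23=e, k−23=n.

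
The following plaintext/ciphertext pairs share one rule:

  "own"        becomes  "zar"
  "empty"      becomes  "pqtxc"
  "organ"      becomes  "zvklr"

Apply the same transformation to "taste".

The shift depends on letter class: consonant w→a is +4, but vowel o→z is +11. The rule splits by letter class: vowels +11, consonants +4.
For taste: t(cons)+4=x, a(vowel)+11=l, s(cons)+4=w, t(cons)+4=x, e(vowel)+11=p.

xlwxp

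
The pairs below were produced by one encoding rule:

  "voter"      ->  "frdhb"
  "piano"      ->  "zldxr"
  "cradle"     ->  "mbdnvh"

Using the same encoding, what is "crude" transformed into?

The shift depends on letter class: consonant v→f is +10, but vowel o→r is +3. Vowels shift forward by 3 and consonants shift forward by 10.
On crude: c(cons)+10=m, r(cons)+10=b, u(vowel)+3=x, d(cons)+10=n, e(vowel)+3=h.

mbxnh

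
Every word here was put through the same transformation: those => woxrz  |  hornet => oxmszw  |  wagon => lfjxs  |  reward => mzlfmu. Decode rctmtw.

spirit

Treating letters as 0–25, the rule is x ↦ 5x + 5 (mod 26).
Reversing it on rctmtw: r(17)→21·(17−5)≡18=s; c(2)→21·(2−5)≡15=p; t(19)→21·(19−5)≡8=i; m(12)→21·(12−5)≡17=r; t(19)→21·(19−5)≡8=i; w(22)→21·(22−5)≡19=t (all mod 26).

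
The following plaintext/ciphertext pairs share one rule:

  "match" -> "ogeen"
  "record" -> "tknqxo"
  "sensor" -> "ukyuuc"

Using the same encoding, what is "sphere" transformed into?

Shifts by position in match: pos 0: m→o (+2), pos 1: a→g (+6), pos 2: t→e (+11), pos 3: c→e (+2), pos 4: h→n (+6) — repeating every 3. The shifts repeat in a cycle of length 3: positions 0,1,… shift by +2, +6, +11, then the pattern repeats.
For sphere: s+2=u, p+6=v, h+11=s, e+2=g, r+6=x, e+11=p.

uvsgxp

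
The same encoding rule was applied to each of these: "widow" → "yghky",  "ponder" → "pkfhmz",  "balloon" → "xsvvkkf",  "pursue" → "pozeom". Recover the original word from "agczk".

micro

w(22)→y(24) and i(8)→g(6) fit y≡5x+18 (mod 26); the inverse of 5 mod 26 is 21. Treating letters as 0–25, the rule is x ↦ 5x + 18 (mod 26).
Undoing it on agczk: a(0)→21·(0−18)≡12=m; g(6)→21·(6−18)≡8=i; c(2)→21·(2−18)≡2=c; z(25)→21·(25−18)≡17=r; k(10)→21·(10−18)≡14=o (all mod 26).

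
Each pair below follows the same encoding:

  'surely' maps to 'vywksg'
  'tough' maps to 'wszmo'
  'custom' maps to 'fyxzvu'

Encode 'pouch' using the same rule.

sszio

In surely: s→v is +3, u→y is +4, r→w is +5, e→k is +6 — the shift increases by 1 each position. The shift increases by 1 at each position, starting from +3: 3, 4, 5, ….
On pouch: p+3=s, o+4=s, u+5=z, c+6=i, h+7=o.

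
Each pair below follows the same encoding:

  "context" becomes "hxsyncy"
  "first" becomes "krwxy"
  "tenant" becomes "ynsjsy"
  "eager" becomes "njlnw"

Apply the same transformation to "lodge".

The shift depends on letter class: consonant c→h is +5, but vowel o→x is +9. Two shifts are in play — +9 for a/e/i/o/u, +5 for every other letter.
For lodge: l(cons)+5=q, o(vowel)+9=x, d(cons)+5=i, g(cons)+5=l, e(vowel)+9=n.

qxiln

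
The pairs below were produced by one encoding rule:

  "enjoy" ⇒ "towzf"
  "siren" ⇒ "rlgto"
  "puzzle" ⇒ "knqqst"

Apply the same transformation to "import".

ldkzgc

e(4)→t(19) and n(13)→o(14) fit y≡11x+1 (mod 26); the inverse of 11 mod 26 is 19. Each letter's alphabet position (a=0..z=25) is mapped through 11·x+1 mod 26 — an affine cipher.
Applying it to import: i(8)→11·8+1≡11=l; m(12)→11·12+1≡3=d; p(15)→11·15+1≡10=k; o(14)→11·14+1≡25=z; r(17)→11·17+1≡6=g; t(19)→11·19+1≡2=c (all mod 26).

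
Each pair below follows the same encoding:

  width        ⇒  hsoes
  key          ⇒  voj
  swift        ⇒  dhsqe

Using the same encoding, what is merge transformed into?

The shift depends on letter class: consonant w→h is +11, but vowel i→s is +10. Two shifts are in play — +10 for a/e/i/o/u, +11 for every other letter.
For merge: m(cons)+11=x, e(vowel)+10=o, r(cons)+11=c, g(cons)+11=r, e(vowel)+10=o.

xocro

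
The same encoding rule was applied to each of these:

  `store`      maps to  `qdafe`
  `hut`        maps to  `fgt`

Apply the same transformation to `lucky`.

kwogx

The word is reversed, then every letter is shifted forward by 12.
Applying it to lucky: reverse → ykcul; then shift: y+12=k, k+12=w, c+12=o, u+12=g, l+12=x.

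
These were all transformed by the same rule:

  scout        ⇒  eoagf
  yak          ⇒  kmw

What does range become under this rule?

This is a Caesar cipher with shift 12.
For range: r+12=d, a+12=m, n+12=z, g+12=s, e+12=q.

dmzsq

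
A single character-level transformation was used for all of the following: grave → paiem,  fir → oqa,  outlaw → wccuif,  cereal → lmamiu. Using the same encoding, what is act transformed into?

ilc

Two shifts are in play — +8 for a/e/i/o/u, +9 for every other letter.
Applying it to act: a(vowel)+8=i, c(cons)+9=l, t(cons)+9=c.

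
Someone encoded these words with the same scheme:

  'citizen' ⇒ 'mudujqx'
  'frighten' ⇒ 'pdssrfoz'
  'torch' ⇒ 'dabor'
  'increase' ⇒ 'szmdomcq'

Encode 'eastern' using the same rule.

It's a Vigenère-style cipher with numeric key [10,12]: position i shifts by key[i mod 2].
Applying it to eastern: e+10=o, a+12=m, s+10=c, t+12=f, e+10=o, r+12=d, n+10=x.

omcfodx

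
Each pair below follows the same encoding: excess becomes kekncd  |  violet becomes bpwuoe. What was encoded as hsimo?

In excess: e→k is +6, x→e is +7, c→k is +8, e→n is +9 — the shift increases by 1 each position. The shift increases by 1 at each position, starting from +6: 6, 7, 8, ….
Decoding hsimo: h−6=b, s−7=l, i−8=a, m−9=d, o−10=e.

blade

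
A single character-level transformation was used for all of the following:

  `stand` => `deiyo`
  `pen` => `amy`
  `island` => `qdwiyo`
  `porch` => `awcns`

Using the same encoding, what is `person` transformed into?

The shift depends on letter class: consonant s→d is +11, but vowel a→i is +8. The rule splits by letter class: vowels +8, consonants +11.
On person: p(cons)+11=a, e(vowel)+8=m, r(cons)+11=c, s(cons)+11=d, o(vowel)+8=w, n(cons)+11=y.

amcdwy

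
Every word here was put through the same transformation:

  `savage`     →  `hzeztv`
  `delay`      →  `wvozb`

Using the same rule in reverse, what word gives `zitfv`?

argue

Each pair mirrors across the alphabet (s↔h, a↔z, v↔e): positions sum to 25. Letters are reflected about the middle of the alphabet (position → 25−position): Atbash.
Decoding zitfv: z↔a, i↔r, t↔g, f↔u, v↔e.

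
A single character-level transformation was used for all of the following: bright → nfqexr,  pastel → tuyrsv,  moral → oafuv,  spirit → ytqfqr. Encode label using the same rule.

vunsv

b(1)→n(13) and r(17)→f(5) fit y≡19x+20 (mod 26); the inverse of 19 mod 26 is 11. Each letter's alphabet position (a=0..z=25) is mapped through 19·x+20 mod 26 — an affine cipher.
Applying it to label: l(11)→19·11+20≡21=v; a(0)→19·0+20≡20=u; b(1)→19·1+20≡13=n; e(4)→19·4+20≡18=s; l(11)→19·11+20≡21=v (all mod 26).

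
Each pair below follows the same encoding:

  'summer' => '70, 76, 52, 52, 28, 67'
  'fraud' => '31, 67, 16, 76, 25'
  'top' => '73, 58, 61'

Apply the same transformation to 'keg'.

46, 28, 34

s(#19)→70 and u(#21)→76: differences scale by 3, so n = 3·pos + 13. The formula is n = 3×(alphabet index, a=1) + 13.
Applying it to keg: k=11→46, e=5→28, g=7→34.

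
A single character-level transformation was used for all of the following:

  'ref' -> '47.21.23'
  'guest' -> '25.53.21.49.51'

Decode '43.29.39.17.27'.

The formula is n = 2×(alphabet index, a=1) + 11.
Undoing it on 43.29.39.17.27: 43→(43−11)÷2=16=p, 29→(29−11)÷2=9=i, 39→(39−11)÷2=14=n, 17→(17−11)÷2=3=c, 27→(27−11)÷2=8=h.

pinch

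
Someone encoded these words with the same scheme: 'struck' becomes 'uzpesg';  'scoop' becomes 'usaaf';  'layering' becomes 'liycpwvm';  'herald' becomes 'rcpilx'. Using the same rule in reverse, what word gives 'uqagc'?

smoke

Each letter's alphabet position (a=0..z=25) is mapped through 5·x+8 mod 26 — an affine cipher.
Decoding uqagc: u(20)→21·(20−8)≡18=s; q(16)→21·(16−8)≡12=m; a(0)→21·(0−8)≡14=o; g(6)→21·(6−8)≡10=k; c(2)→21·(2−8)≡4=e (all mod 26).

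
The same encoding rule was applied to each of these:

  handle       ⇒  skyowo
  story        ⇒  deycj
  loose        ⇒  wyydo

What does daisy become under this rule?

oksdj

The shift depends on letter class: consonant h→s is +11, but vowel a→k is +10. Vowels shift forward by 10 and consonants shift forward by 11.
Applying it to daisy: d(cons)+11=o, a(vowel)+10=k, i(vowel)+10=s, s(cons)+11=d, y(cons)+11=j.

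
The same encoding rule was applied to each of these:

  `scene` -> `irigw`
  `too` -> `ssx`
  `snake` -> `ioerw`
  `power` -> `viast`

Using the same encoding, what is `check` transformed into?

Read the word backwards and shift each letter +4.
Applying it to check: reverse → kcehc; then shift: k+4=o, c+4=g, e+4=i, h+4=l, c+4=g.

ogilg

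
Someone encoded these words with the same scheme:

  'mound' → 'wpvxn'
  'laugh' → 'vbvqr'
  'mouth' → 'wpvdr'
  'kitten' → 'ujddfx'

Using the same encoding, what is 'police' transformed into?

zpvjmf

Two shifts are in play — +1 for a/e/i/o/u, +10 for every other letter.
For police: p(cons)+10=z, o(vowel)+1=p, l(cons)+10=v, i(vowel)+1=j, c(cons)+10=m, e(vowel)+1=f.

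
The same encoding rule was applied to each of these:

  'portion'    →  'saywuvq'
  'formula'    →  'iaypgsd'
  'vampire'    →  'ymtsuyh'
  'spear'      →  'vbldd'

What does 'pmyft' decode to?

march

Shifts by position in portion: pos 0: p→s (+3), pos 1: o→a (+12), pos 2: r→y (+7), pos 3: t→w (+3), pos 4: i→u (+12), pos 5: o→v (+7) — repeating every 3. It's a Vigenère-style cipher with numeric key [3,12,7]: position i shifts by key[i mod 3].
Undoing it on pmyft: p−3=m, m−12=a, y−7=r, f−3=c, t−12=h.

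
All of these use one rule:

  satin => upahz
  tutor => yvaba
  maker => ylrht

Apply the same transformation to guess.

zzlbn

Read the word backwards and shift each letter +7.
Applying it to guess: reverse → sseug; then shift: s+7=z, s+7=z, e+7=l, u+7=b, g+7=n.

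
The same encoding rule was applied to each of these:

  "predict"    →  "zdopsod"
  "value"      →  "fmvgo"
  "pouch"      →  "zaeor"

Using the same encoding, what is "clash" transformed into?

mxker

Shifts by position in predict: pos 0: p→z (+10), pos 1: r→d (+12), pos 2: e→o (+10), pos 3: d→p (+12) — repeating every 2. The shifts repeat in a cycle of length 2: positions 0,1,… shift by +10, +12, then the pattern repeats.
For clash: c+10=m, l+12=x, a+10=k, s+12=e, h+10=r.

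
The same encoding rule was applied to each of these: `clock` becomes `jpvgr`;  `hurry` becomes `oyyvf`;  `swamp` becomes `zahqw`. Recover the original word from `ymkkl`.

Shifts by position in clock: pos 0: c→j (+7), pos 1: l→p (+4), pos 2: o→v (+7), pos 3: c→g (+4) — repeating every 2. A repeating key of period 2 is used — shifts +7, +4 over and over.
Decoding ymkkl: y−7=r, m−4=i, k−7=d, k−4=g, l−7=e.

ridge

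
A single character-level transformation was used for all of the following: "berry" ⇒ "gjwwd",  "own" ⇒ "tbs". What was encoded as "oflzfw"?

jaguar

Compare letters: b→g is +5, e→j is +5, r→w is +5 — a constant shift. Every letter moves 5 places later in the alphabet, wrapping around z→a.
Reversing it on oflzfw: o−5=j, f−5=a, l−5=g, z−5=u, f−5=a, w−5=r.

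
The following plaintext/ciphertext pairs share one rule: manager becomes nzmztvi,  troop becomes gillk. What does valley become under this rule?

ezoovb

Each pair mirrors across the alphabet (m↔n, a↔z, n↔m): positions sum to 25. This is the alphabet-reversal cipher (Atbash): a becomes z, b becomes y, etc.
On valley: v↔e, a↔z, l↔o, l↔o, e↔v, y↔b.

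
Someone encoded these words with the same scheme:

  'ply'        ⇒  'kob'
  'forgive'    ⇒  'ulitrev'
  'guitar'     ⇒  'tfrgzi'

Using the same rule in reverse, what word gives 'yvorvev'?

believe

Each pair mirrors across the alphabet (p↔k, l↔o, y↔b): positions sum to 25. Each letter is replaced by its mirror in the alphabet: a↔z, b↔y, c↔x, and so on (the Atbash cipher).
Decoding yvorvev: y↔b, v↔e, o↔l, r↔i, v↔e, e↔v, v↔e.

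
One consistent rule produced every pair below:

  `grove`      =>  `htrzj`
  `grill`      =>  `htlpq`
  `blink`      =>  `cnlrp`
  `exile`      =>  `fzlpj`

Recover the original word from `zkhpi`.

yield

In grove: g→h is +1, r→t is +2, o→r is +3, v→z is +4 — the shift increases by 1 each position. The shift increases by 1 at each position, starting from +1: 1, 2, 3, ….
Undoing it on zkhpi: z−1=y, k−2=i, h−3=e, p−4=l, i−5=d.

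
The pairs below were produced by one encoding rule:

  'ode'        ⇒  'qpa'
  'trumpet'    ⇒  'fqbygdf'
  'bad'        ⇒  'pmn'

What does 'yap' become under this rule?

The output letters match the input read backwards, each shifted +12: ode reversed is edo. The word is reversed, then every letter is shifted forward by 12.
On yap: reverse → pay; then shift: p+12=b, a+12=m, y+12=k.

bmk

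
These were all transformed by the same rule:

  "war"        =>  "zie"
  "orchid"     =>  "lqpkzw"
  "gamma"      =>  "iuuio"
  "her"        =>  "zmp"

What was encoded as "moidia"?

savage

The output letters match the input read backwards, each shifted +8: war reversed is raw. Two steps: reverse the string, then apply a Caesar shift of +8.
Undoing it on moidia: shift back: m−8=e, o−8=g, i−8=a, d−8=v, i−8=a, a−8=s → egavas; then reverse → savage.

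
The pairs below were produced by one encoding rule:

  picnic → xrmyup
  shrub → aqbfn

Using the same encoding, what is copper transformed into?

kxzaqe

In picnic: p→x is +8, i→r is +9, c→m is +10, n→y is +11 — the shift increases by 1 each position. The shift increases by 1 at each position, starting from +8: 8, 9, 10, ….
On copper: c+8=k, o+9=x, p+10=z, p+11=a, e+12=q, r+13=e.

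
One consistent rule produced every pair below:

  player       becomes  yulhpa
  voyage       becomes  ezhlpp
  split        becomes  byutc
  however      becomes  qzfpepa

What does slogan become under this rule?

buzplw

The shift depends on letter class: consonant p→y is +9, but vowel a→l is +11. The rule splits by letter class: vowels +11, consonants +9.
For slogan: s(cons)+9=b, l(cons)+9=u, o(vowel)+11=z, g(cons)+9=p, a(vowel)+11=l, n(cons)+9=w.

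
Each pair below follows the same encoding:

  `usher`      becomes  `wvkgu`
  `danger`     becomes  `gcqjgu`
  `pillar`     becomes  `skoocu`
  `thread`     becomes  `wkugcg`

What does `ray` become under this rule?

ucb

Two shifts are in play — +2 for a/e/i/o/u, +3 for every other letter.
For ray: r(cons)+3=u, a(vowel)+2=c, y(cons)+3=b.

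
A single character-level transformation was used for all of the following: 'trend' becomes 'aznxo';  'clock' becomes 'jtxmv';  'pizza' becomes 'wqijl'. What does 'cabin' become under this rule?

In trend: t→a is +7, r→z is +8, e→n is +9, n→x is +10 — the shift increases by 1 each position. Letter i (0-indexed) is shifted by i+7, so successive shifts are 7, 8, 9, ….
On cabin: c+7=j, a+8=i, b+9=k, i+10=s, n+11=y.

jiksy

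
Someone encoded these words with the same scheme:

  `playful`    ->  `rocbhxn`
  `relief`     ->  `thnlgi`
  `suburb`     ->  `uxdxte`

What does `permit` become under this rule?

Shifts by position in playful: pos 0: p→r (+2), pos 1: l→o (+3), pos 2: a→c (+2), pos 3: y→b (+3) — repeating every 2. A repeating key of period 2 is used — shifts +2, +3 over and over.
On permit: p+2=r, e+3=h, r+2=t, m+3=p, i+2=k, t+3=w.

rhtpkw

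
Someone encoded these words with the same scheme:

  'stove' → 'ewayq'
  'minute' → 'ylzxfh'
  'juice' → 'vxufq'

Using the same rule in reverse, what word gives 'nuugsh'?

bridge

Shifts by position in stove: pos 0: s→e (+12), pos 1: t→w (+3), pos 2: o→a (+12), pos 3: v→y (+3) — repeating every 2. The shifts repeat in a cycle of length 2: positions 0,1,… shift by +12, +3, then the pattern repeats.
Undoing it on nuugsh: n−12=b, u−3=r, u−12=i, g−3=d, s−12=g, h−3=e.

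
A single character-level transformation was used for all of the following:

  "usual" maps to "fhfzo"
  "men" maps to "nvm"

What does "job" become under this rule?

Each pair mirrors across the alphabet (u↔f, s↔h, u↔f): positions sum to 25. This is the alphabet-reversal cipher (Atbash): a becomes z, b becomes y, etc.
For job: j↔q, o↔l, b↔y.

qly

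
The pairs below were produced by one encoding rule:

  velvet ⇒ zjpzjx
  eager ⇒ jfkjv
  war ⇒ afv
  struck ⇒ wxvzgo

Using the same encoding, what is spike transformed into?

The rule splits by letter class: vowels +5, consonants +4.
On spike: s(cons)+4=w, p(cons)+4=t, i(vowel)+5=n, k(cons)+4=o, e(vowel)+5=j.

wtnoj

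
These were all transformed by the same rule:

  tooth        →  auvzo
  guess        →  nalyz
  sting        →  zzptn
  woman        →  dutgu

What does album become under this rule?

Shifts by position in tooth: pos 0: t→a (+7), pos 1: o→u (+6), pos 2: o→v (+7), pos 3: t→z (+6) — repeating every 2. The shifts repeat in a cycle of length 2: positions 0,1,… shift by +7, +6, then the pattern repeats.
Applying it to album: a+7=h, l+6=r, b+7=i, u+6=a, m+7=t.

hriat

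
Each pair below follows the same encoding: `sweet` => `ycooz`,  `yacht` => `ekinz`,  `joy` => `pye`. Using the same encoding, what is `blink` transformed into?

hrstq

The shift depends on letter class: consonant s→y is +6, but vowel e→o is +10. Two shifts are in play — +10 for a/e/i/o/u, +6 for every other letter.
For blink: b(cons)+6=h, l(cons)+6=r, i(vowel)+10=s, n(cons)+6=t, k(cons)+6=q.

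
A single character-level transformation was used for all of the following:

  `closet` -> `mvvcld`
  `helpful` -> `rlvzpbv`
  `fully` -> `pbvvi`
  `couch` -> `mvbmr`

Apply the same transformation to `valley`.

fhvvli

The shift depends on letter class: consonant c→m is +10, but vowel o→v is +7. The rule splits by letter class: vowels +7, consonants +10.
For valley: v(cons)+10=f, a(vowel)+7=h, l(cons)+10=v, l(cons)+10=v, e(vowel)+7=l, y(cons)+10=i.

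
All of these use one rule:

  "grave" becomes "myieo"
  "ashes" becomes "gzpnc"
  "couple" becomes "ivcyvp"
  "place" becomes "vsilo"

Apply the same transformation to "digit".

jpord

In grave: g→m is +6, r→y is +7, a→i is +8, v→e is +9 — the shift increases by 1 each position. Each letter shifts forward by (position + 6), i.e. 6, 7, 8, … — the shift grows by one for each successive letter.
Applying it to digit: d+6=j, i+7=p, g+8=o, i+9=r, t+10=d.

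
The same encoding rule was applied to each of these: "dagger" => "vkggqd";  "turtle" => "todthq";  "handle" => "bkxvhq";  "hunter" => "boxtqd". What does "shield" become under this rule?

ybwqhv

d(3)→v(21) and a(0)→k(10) fit y≡21x+10 (mod 26); the inverse of 21 mod 26 is 5. Each letter's alphabet position (a=0..z=25) is mapped through 21·x+10 mod 26 — an affine cipher.
Applying it to shield: s(18)→21·18+10≡24=y; h(7)→21·7+10≡1=b; i(8)→21·8+10≡22=w; e(4)→21·4+10≡16=q; l(11)→21·11+10≡7=h; d(3)→21·3+10≡21=v (all mod 26).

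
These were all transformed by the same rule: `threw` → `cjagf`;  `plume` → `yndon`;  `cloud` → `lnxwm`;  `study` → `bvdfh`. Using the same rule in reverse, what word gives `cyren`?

twice

It's a Vigenère-style cipher with numeric key [9,2]: position i shifts by key[i mod 2].
Undoing it on cyren: c−9=t, y−2=w, r−9=i, e−2=c, n−9=e.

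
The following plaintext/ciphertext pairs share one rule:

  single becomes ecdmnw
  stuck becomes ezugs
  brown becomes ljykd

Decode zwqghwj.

s(18)→e(4) and i(8)→c(2) fit y≡21x+16 (mod 26); the inverse of 21 mod 26 is 5. This is an affine cipher: with a=0,…,z=25, each position x becomes (21x+16) mod 26.
Undoing it on zwqghwj: z(25)→5·(25−16)≡19=t; w(22)→5·(22−16)≡4=e; q(16)→5·(16−16)≡0=a; g(6)→5·(6−16)≡2=c; h(7)→5·(7−16)≡7=h; w(22)→5·(22−16)≡4=e; j(9)→5·(9−16)≡17=r (all mod 26).

teacher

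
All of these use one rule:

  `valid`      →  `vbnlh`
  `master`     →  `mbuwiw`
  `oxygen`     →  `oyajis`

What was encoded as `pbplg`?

In valid: v→v is +0, a→b is +1, l→n is +2, i→l is +3 — the shift increases by 1 each position. The shift increases by 1 at each position, starting from +0: 0, 1, 2, ….
Decoding pbplg: p−0=p, b−1=a, p−2=n, l−3=i, g−4=c.

panic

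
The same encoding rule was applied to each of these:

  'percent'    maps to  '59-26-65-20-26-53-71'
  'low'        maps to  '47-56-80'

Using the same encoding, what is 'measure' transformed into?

50-26-14-68-74-65-26

The formula is n = 3×(alphabet index, a=1) + 11.
On measure: m=13→50, e=5→26, a=1→14, s=19→68, u=21→74, r=18→65, e=5→26.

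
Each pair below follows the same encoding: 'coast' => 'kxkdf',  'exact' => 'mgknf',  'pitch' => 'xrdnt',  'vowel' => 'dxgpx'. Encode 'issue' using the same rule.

In coast: c→k is +8, o→x is +9, a→k is +10, s→d is +11 — the shift increases by 1 each position. Letter i (0-indexed) is shifted by i+8, so successive shifts are 8, 9, 10, ….
For issue: i+8=q, s+9=b, s+10=c, u+11=f, e+12=q.

qbcfq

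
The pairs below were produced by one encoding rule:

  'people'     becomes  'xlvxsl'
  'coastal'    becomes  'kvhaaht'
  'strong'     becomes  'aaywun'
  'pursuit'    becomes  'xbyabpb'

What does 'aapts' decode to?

Shifts by position in people: pos 0: p→x (+8), pos 1: e→l (+7), pos 2: o→v (+7), pos 3: p→x (+8), pos 4: l→s (+7), pos 5: e→l (+7) — repeating every 3. A repeating key of period 3 is used — shifts +8, +7, +7 over and over.
Reversing it on aapts: a−8=s, a−7=t, p−7=i, t−8=l, s−7=l.

still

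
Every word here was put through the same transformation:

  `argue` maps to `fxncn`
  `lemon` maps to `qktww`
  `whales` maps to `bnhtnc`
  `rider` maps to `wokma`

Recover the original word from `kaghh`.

fuzzy

In argue: a→f is +5, r→x is +6, g→n is +7, u→c is +8 — the shift increases by 1 each position. The shift increases by 1 at each position, starting from +5: 5, 6, 7, ….
Decoding kaghh: k−5=f, a−6=u, g−7=z, h−8=z, h−9=y.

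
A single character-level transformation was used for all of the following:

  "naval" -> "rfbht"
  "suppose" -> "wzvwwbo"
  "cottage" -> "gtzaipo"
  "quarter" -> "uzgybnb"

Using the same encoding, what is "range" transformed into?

vftnm

In naval: n→r is +4, a→f is +5, v→b is +6, a→h is +7 — the shift increases by 1 each position. Each letter shifts forward by (position + 4), i.e. 4, 5, 6, … — the shift grows by one for each successive letter.
For range: r+4=v, a+5=f, n+6=t, g+7=n, e+8=m.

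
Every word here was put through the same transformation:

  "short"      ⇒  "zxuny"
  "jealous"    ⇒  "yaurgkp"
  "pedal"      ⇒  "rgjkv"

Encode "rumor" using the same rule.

xusax

The output letters match the input read backwards, each shifted +6: short reversed is trohs. Read the word backwards and shift each letter +6.
For rumor: reverse → romur; then shift: r+6=x, o+6=u, m+6=s, u+6=a, r+6=x.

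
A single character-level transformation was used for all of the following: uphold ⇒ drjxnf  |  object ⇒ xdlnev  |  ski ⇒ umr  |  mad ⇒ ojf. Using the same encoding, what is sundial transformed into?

udpfrjn

The shift depends on letter class: consonant p→r is +2, but vowel u→d is +9. Two shifts are in play — +9 for a/e/i/o/u, +2 for every other letter.
On sundial: s(cons)+2=u, u(vowel)+9=d, n(cons)+2=p, d(cons)+2=f, i(vowel)+9=r, a(vowel)+9=j, l(cons)+2=n.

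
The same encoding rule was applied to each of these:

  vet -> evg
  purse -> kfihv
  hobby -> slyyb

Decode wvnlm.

demon

Each pair mirrors across the alphabet (v↔e, e↔v, t↔g): positions sum to 25. Each letter is replaced by its mirror in the alphabet: a↔z, b↔y, c↔x, and so on (the Atbash cipher).
Undoing it on wvnlm: w↔d, v↔e, n↔m, l↔o, m↔n.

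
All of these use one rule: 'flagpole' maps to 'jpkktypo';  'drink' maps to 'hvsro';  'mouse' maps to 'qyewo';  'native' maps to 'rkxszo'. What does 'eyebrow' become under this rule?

ocofvya

The shift depends on letter class: consonant f→j is +4, but vowel a→k is +10. Vowels shift forward by 10 and consonants shift forward by 4.
On eyebrow: e(vowel)+10=o, y(cons)+4=c, e(vowel)+10=o, b(cons)+4=f, r(cons)+4=v, o(vowel)+10=y, w(cons)+4=a.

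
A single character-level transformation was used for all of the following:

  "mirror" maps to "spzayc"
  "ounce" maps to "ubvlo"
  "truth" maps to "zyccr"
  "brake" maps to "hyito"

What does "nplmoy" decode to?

hidden

The shift increases by 1 at each position, starting from +6: 6, 7, 8, ….
Undoing it on nplmoy: n−6=h, p−7=i, l−8=d, m−9=d, o−10=e, y−11=n.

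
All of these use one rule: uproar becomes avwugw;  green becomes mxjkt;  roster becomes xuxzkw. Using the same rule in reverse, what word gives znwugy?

Shifts by position in uproar: pos 0: u→a (+6), pos 1: p→v (+6), pos 2: r→w (+5), pos 3: o→u (+6), pos 4: a→g (+6), pos 5: r→w (+5) — repeating every 3. A repeating key of period 3 is used — shifts +6, +6, +5 over and over.
Decoding znwugy: z−6=t, n−6=h, w−5=r, u−6=o, g−6=a, y−5=t.

throat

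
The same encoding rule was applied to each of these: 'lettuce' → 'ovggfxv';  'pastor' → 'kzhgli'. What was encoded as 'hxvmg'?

scent

Each pair mirrors across the alphabet (l↔o, e↔v, t↔g): positions sum to 25. This is the alphabet-reversal cipher (Atbash): a becomes z, b becomes y, etc.
Reversing it on hxvmg: h↔s, x↔c, v↔e, m↔n, g↔t.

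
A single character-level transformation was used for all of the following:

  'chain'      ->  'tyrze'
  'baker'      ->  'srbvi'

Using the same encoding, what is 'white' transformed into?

It's a constant shift of +17 (ROT17).
For white: w+17=n, h+17=y, i+17=z, t+17=k, e+17=v.

nyzkv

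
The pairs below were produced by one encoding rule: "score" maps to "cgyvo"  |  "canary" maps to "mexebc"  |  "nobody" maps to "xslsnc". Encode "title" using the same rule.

dmdpo

Shifts by position in score: pos 0: s→c (+10), pos 1: c→g (+4), pos 2: o→y (+10), pos 3: r→v (+4) — repeating every 2. A repeating key of period 2 is used — shifts +10, +4 over and over.
Applying it to title: t+10=d, i+4=m, t+10=d, l+4=p, e+10=o.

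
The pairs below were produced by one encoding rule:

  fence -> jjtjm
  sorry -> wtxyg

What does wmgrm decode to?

shake

In fence: f→j is +4, e→j is +5, n→t is +6, c→j is +7 — the shift increases by 1 each position. Each letter shifts forward by (position + 4), i.e. 4, 5, 6, … — the shift grows by one for each successive letter.
Undoing it on wmgrm: w−4=s, m−5=h, g−6=a, r−7=k, m−8=e.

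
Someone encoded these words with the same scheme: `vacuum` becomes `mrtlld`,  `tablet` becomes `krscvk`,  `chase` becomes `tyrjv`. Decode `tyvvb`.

cheek

Compare letters: v→m is +17, a→r is +17, c→t is +17 — a constant shift. Each letter is shifted forward by 17 in the alphabet (a Caesar shift of +17).
Decoding tyvvb: t−17=c, y−17=h, v−17=e, v−17=e, b−17=k.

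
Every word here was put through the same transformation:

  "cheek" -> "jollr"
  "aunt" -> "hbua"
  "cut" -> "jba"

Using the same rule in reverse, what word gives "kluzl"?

Compare letters: c→j is +7, h→o is +7, e→l is +7 — a constant shift. Each letter is shifted forward by 7 in the alphabet (a Caesar shift of +7).
Undoing it on kluzl: k−7=d, l−7=e, u−7=n, z−7=s, l−7=e.

dense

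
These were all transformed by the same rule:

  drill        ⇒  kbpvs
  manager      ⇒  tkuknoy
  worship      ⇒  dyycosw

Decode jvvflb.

clover

It's a Vigenère-style cipher with numeric key [7,10]: position i shifts by key[i mod 2].
Undoing it on jvvflb: j−7=c, v−10=l, v−7=o, f−10=v, l−7=e, b−10=r.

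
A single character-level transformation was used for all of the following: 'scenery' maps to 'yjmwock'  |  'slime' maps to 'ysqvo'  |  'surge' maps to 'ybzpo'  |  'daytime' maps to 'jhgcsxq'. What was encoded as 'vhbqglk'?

pathway

In scenery: s→y is +6, c→j is +7, e→m is +8, n→w is +9 — the shift increases by 1 each position. Each letter shifts forward by (position + 6), i.e. 6, 7, 8, … — the shift grows by one for each successive letter.
Reversing it on vhbqglk: v−6=p, h−7=a, b−8=t, q−9=h, g−10=w, l−11=a, k−12=y.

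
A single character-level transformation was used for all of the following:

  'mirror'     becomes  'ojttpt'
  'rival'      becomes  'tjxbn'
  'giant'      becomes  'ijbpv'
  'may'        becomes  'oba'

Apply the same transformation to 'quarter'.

svbtvft

The shift depends on letter class: consonant m→o is +2, but vowel i→j is +1. Vowels shift forward by 1 and consonants shift forward by 2.
For quarter: q(cons)+2=s, u(vowel)+1=v, a(vowel)+1=b, r(cons)+2=t, t(cons)+2=v, e(vowel)+1=f, r(cons)+2=t.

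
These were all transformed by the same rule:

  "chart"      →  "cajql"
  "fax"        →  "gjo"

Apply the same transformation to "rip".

The word is reversed, then every letter is shifted forward by 9.
Applying it to rip: reverse → pir; then shift: p+9=y, i+9=r, r+9=a.

yra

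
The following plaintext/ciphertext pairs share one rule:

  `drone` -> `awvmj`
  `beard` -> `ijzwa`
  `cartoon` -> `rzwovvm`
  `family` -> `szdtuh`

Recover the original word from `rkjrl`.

d(3)→a(0) and r(17)→w(22) fit y≡9x+25 (mod 26); the inverse of 9 mod 26 is 3. Treating letters as 0–25, the rule is x ↦ 9x + 25 (mod 26).
Reversing it on rkjrl: r(17)→3·(17−25)≡2=c; k(10)→3·(10−25)≡7=h; j(9)→3·(9−25)≡4=e; r(17)→3·(17−25)≡2=c; l(11)→3·(11−25)≡10=k (all mod 26).

check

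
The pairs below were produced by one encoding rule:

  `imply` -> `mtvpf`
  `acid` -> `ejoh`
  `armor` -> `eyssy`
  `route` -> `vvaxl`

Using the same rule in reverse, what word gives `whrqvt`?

salmon

A repeating key of period 3 is used — shifts +4, +7, +6 over and over.
Reversing it on whrqvt: w−4=s, h−7=a, r−6=l, q−4=m, v−7=o, t−6=n.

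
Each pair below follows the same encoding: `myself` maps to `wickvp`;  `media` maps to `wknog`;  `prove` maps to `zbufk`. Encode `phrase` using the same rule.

zrbgck

The shift depends on letter class: consonant m→w is +10, but vowel e→k is +6. Vowels shift forward by 6 and consonants shift forward by 10.
Applying it to phrase: p(cons)+10=z, h(cons)+10=r, r(cons)+10=b, a(vowel)+6=g, s(cons)+10=c, e(vowel)+6=k.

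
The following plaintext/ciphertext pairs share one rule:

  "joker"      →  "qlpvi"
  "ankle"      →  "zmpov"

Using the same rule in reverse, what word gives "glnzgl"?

tomato

Each letter is replaced by its mirror in the alphabet: a↔z, b↔y, c↔x, and so on (the Atbash cipher).
Decoding glnzgl: g↔t, l↔o, n↔m, z↔a, g↔t, l↔o.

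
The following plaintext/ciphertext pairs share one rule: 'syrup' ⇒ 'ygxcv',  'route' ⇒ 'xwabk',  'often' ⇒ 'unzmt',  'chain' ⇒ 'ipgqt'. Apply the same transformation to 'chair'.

It's a Vigenère-style cipher with numeric key [6,8]: position i shifts by key[i mod 2].
On chair: c+6=i, h+8=p, a+6=g, i+8=q, r+6=x.

ipgqx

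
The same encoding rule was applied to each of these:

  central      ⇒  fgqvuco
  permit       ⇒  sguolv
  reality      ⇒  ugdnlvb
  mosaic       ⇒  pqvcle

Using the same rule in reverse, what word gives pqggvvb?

Shifts by position in central: pos 0: c→f (+3), pos 1: e→g (+2), pos 2: n→q (+3), pos 3: t→v (+2) — repeating every 2. It's a Vigenère-style cipher with numeric key [3,2]: position i shifts by key[i mod 2].
Reversing it on pqggvvb: p−3=m, q−2=o, g−3=d, g−2=e, v−3=s, v−2=t, b−3=y.

modesty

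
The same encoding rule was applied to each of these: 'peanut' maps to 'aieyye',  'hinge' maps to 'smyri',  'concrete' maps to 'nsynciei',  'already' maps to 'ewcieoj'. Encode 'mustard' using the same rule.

The shift depends on letter class: consonant p→a is +11, but vowel e→i is +4. Vowels shift forward by 4 and consonants shift forward by 11.
For mustard: m(cons)+11=x, u(vowel)+4=y, s(cons)+11=d, t(cons)+11=e, a(vowel)+4=e, r(cons)+11=c, d(cons)+11=o.

xydeeco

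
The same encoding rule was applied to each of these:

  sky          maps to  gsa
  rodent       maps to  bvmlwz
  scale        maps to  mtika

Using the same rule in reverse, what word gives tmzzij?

The word is reversed, then every letter is shifted forward by 8.
Decoding tmzzij: shift back: t−8=l, m−8=e, z−8=r, z−8=r, i−8=a, j−8=b → lerrab; then reverse → barrel.

barrel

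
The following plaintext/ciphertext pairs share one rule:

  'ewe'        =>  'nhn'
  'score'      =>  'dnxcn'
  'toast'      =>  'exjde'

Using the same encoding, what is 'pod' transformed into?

axo

The shift depends on letter class: consonant w→h is +11, but vowel e→n is +9. The rule splits by letter class: vowels +9, consonants +11.
On pod: p(cons)+11=a, o(vowel)+9=x, d(cons)+11=o.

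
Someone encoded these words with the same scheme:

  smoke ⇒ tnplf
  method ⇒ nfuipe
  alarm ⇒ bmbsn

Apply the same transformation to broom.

It's a constant shift of +1 (ROT1).
For broom: b+1=c, r+1=s, o+1=p, o+1=p, m+1=n.

csppn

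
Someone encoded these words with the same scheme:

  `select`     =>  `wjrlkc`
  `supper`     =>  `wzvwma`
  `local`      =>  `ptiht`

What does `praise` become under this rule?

In select: s→w is +4, e→j is +5, l→r is +6, e→l is +7 — the shift increases by 1 each position. Each letter shifts forward by (position + 4), i.e. 4, 5, 6, … — the shift grows by one for each successive letter.
For praise: p+4=t, r+5=w, a+6=g, i+7=p, s+8=a, e+9=n.

twgpan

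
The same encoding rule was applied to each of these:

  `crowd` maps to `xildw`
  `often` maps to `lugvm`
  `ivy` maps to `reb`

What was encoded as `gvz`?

tea

Letters are reflected about the middle of the alphabet (position → 25−position): Atbash.
Undoing it on gvz: g↔t, v↔e, z↔a.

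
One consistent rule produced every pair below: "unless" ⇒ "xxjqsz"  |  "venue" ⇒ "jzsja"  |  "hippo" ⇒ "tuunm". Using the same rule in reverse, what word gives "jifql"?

The output letters match the input read backwards, each shifted +5: unless reversed is sselnu. Read the word backwards and shift each letter +5.
Decoding jifql: shift back: j−5=e, i−5=d, f−5=a, q−5=l, l−5=g → edalg; then reverse → glade.

glade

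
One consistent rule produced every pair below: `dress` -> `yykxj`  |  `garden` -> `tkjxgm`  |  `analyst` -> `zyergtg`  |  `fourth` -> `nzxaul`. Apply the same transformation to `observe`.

The word is reversed, then every letter is shifted forward by 6.
On observe: reverse → evresbo; then shift: e+6=k, v+6=b, r+6=x, e+6=k, s+6=y, b+6=h, o+6=u.

kbxkyhu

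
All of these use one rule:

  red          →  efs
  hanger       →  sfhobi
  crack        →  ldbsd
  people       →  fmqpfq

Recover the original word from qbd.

cap

The output letters match the input read backwards, each shifted +1: red reversed is der. The word is reversed, then every letter is shifted forward by 1.
Undoing it on qbd: shift back: q−1=p, b−1=a, d−1=c → pac; then reverse → cap.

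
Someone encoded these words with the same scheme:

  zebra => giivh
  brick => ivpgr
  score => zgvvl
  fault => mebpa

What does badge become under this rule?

iekkl

Shifts by position in zebra: pos 0: z→g (+7), pos 1: e→i (+4), pos 2: b→i (+7), pos 3: r→v (+4) — repeating every 2. A repeating key of period 2 is used — shifts +7, +4 over and over.
Applying it to badge: b+7=i, a+4=e, d+7=k, g+4=k, e+7=l.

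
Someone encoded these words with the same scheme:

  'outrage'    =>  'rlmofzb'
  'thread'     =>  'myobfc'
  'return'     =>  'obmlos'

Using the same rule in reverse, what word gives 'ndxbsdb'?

o(14)→r(17) and u(20)→l(11) fit y≡25x+5 (mod 26); the inverse of 25 mod 26 is 25. Each letter's alphabet position (a=0..z=25) is mapped through 25·x+5 mod 26 — an affine cipher.
Undoing it on ndxbsdb: n(13)→25·(13−5)≡18=s; d(3)→25·(3−5)≡2=c; x(23)→25·(23−5)≡8=i; b(1)→25·(1−5)≡4=e; s(18)→25·(18−5)≡13=n; d(3)→25·(3−5)≡2=c; b(1)→25·(1−5)≡4=e (all mod 26).

science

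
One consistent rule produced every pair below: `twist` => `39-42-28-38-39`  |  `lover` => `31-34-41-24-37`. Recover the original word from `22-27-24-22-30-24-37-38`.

Letters become their 1-based position plus 19 (so a→20, b→21, …).
Decoding 22-27-24-22-30-24-37-38: 22→(22−19)÷1=3=c, 27→(27−19)÷1=8=h, 24→(24−19)÷1=5=e, 22→(22−19)÷1=3=c, 30→(30−19)÷1=11=k, 24→(24−19)÷1=5=e, 37→(37−19)÷1=18=r, 38→(38−19)÷1=19=s.

checkers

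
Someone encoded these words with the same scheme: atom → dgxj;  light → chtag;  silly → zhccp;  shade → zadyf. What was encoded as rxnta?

Each letter's alphabet position (a=0..z=25) is mapped through 7·x+3 mod 26 — an affine cipher.
Decoding rxnta: r(17)→15·(17−3)≡2=c; x(23)→15·(23−3)≡14=o; n(13)→15·(13−3)≡20=u; t(19)→15·(19−3)≡6=g; a(0)→15·(0−3)≡7=h (all mod 26).

cough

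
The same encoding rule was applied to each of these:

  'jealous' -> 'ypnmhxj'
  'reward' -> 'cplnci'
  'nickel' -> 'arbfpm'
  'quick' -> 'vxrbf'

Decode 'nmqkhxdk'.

j(9)→y(24) and e(4)→p(15) fit y≡7x+13 (mod 26); the inverse of 7 mod 26 is 15. Treating letters as 0–25, the rule is x ↦ 7x + 13 (mod 26).
Decoding nmqkhxdk: n(13)→15·(13−13)≡0=a; m(12)→15·(12−13)≡11=l; q(16)→15·(16−13)≡19=t; k(10)→15·(10−13)≡7=h; h(7)→15·(7−13)≡14=o; x(23)→15·(23−13)≡20=u; d(3)→15·(3−13)≡6=g; k(10)→15·(10−13)≡7=h (all mod 26).

although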